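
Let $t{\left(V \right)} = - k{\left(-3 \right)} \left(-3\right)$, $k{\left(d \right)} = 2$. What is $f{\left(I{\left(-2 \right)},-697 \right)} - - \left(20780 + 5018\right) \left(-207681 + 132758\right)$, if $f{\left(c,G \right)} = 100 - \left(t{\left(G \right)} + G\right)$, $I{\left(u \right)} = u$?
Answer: $-1932862763$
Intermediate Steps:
$t{\left(V \right)} = 6$ ($t{\left(V \right)} = \left(-1\right) 2 \left(-3\right) = \left(-2\right) \left(-3\right) = 6$)
$f{\left(c,G \right)} = 94 - G$ ($f{\left(c,G \right)} = 100 - \left(6 + G\right) = 94 - G$)
$f{\left(I{\left(-2 \right)},-697 \right)} - - \left(20780 + 5018\right) \left(-207681 + 132758\right) = \left(94 - -697\right) - - \left(20780 + 5018\right) \left(-207681 + 132758\right) = \left(94 + 697\right) - - 25798 \left(-74923\right) = 791 - \left(-1\right) \left(-1932863554\right) = 791 - 1932863554 = -1932862763$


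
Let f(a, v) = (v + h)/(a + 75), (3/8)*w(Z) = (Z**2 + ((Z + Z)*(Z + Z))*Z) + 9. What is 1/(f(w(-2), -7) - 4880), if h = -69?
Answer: -73/356468 ≈ -0.00020479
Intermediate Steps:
w(Z) = 24 + 8*Z**2/3 + 32*Z**3/3 (w(Z) = 8*((Z**2 + ((Z + Z)*(Z + Z))*Z) + 9)/3 = 8*((Z**2 + ((2*Z)*(2*Z))*Z) + 9)/3 = 8*((Z**2 + (4*Z**2)*Z) + 9)/3 = 8*((Z**2 + 4*Z**3) + 9)/3 = 8*(9 + Z**2 + 4*Z**3)/3 = 24 + 8*Z**2/3 + 32*Z**3/3)
f(a, v) = (-69 + v)/(75 + a) (f(a, v) = (v - 69)/(a + 75) = (-69 + v)/(75 + a))
1/(f(w(-2), -7) - 4880) = 1/((-69 - 7)/(75 + (24 + (8/3)*(-2)**2 + (32/3)*(-2)**3)) - 4880) = 1/(-76/(75 + (24 + (8/3)*4 + (32/3)*(-8))) - 4880) = 1/(-76/(75 + (24 + 32/3 - 256/3)) - 4880) = 1/(-76/(75 - 152/3) - 4880) = 1/(-76/(73/3) - 4880) = 1/((3/73)*(-76) - 4880) = 1/(-228/73 - 4880) = 1/(-356468/73) = -73/356468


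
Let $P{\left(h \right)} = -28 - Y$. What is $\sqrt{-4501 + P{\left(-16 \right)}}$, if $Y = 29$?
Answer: $i \sqrt{4558} \approx 67.513 i$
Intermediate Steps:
$P{\left(h \right)} = -57$ ($P{\left(h \right)} = -28 - 29 = -57$)
$\sqrt{-4501 + P{\left(-16 \right)}} = \sqrt{-4501 - 57} = \sqrt{-4558} = i \sqrt{4558}$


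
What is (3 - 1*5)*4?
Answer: -8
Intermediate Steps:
(3 - 1*5)*4 = (3 - 5)*4 = -2*4 = -8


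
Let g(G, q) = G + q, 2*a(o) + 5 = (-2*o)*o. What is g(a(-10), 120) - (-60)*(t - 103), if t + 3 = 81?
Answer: -2965/2 ≈ -1482.5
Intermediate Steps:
a(o) = -5/2 - o**2 (a(o) = -5/2 + ((-2*o)*o)/2 = -5/2 + (-2*o**2)/2 = -5/2 - o**2)
t = 78 (t = -3 + 81 = 78)
g(a(-10), 120) - (-60)*(t - 103) = ((-5/2 - 1*(-10)**2) + 120) - (-60)*(78 - 103) = ((-5/2 - 1*100) + 120) - (-60)*(-25) = ((-5/2 - 100) + 120) - 1*1500 = (-205/2 + 120) - 1500 = 35/2 - 1500 = -2965/2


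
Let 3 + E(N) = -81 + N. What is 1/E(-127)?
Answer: -1/211 ≈ -0.0047393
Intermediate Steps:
E(N) = -84 + N (E(N) = -3 + (-81 + N) = -84 + N)
1/E(-127) = 1/(-84 - 127) = 1/(-211) = -1/211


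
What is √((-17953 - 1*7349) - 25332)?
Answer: 3*I*√5626 ≈ 225.02*I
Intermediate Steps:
√((-17953 - 1*7349) - 25332) = √((-17953 - 7349) - 25332) = √(-25302 - 25332) = √(-50634) = 3*I*√5626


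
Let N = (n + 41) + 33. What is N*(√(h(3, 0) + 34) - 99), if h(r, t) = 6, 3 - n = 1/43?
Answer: -327690/43 + 6620*√10/43 ≈ -7133.9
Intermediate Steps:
n = 128/43 (n = 3 - 1/43 = 128/43 ≈ 2.9767)
N = 3310/43 (N = (128/43 + 41) + 33 = 1891/43 + 33 = 3310/43 ≈ 76.977)
N*(√(h(3, 0) + 34) - 99) = 3310*(√(6 + 34) - 99)/43 = 3310*(√40 - 99)/43 = 3310*(2*√10 - 99)/43 = 3310*(-99 + 2*√10)/43 = -327690/43 + 6620*√10/43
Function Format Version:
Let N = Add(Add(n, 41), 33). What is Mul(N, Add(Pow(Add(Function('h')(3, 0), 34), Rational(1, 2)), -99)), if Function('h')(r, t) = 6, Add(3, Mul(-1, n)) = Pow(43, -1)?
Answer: Add(Rational(-327690, 43), Mul(Rational(6620, 43), Pow(10, Rational(1, 2)))) ≈ -7133.9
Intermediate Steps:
n = Rational(128, 43) (n = Add(3, Mul(-1, Pow(43, -1))) = Add(3, Mul(-1, Rational(1, 43))) = Add(3, Rational(-1, 43)) = Rational(128, 43) ≈ 2.9767)
N = Rational(3310, 43) (N = Add(Add(Rational(128, 43), 41), 33) = Add(Rational(1891, 43), 33) = Rational(3310, 43) ≈ 76.977)
Mul(N, Add(Pow(Add(Function('h')(3, 0), 34), Rational(1, 2)), -99)) = Mul(Rational(3310, 43), Add(Pow(Add(6, 34), Rational(1, 2)), -99)) = Mul(Rational(3310, 43), Add(Pow(40, Rational(1, 2)), -99)) = Mul(Rational(3310, 43), Add(Mul(2, Pow(10, Rational(1, 2))), -99)) = Mul(Rational(3310, 43), Add(-99, Mul(2, Pow(10, Rational(1, 2))))) = Add(Rational(-327690, 43), Mul(Rational(6620, 43), Pow(10, Rational(1, 2))))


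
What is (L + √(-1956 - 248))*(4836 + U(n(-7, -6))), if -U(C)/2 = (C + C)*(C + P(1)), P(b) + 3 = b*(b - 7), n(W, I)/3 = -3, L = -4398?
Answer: -18418824 + 8376*I*√551 ≈ -1.8419e+7 + 1.9661e+5*I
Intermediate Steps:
n(W, I) = -9 (n(W, I) = 3*(-3) = -9)
P(b) = -3 + b*(-7 + b) (P(b) = -3 + b*(b - 7) = -3 + b*(-7 + b))
U(C) = -4*C*(-9 + C) (U(C) = -2*(C + C)*(C + (-3 + 1² - 7*1)) = -2*2*C*(C + (-3 + 1 - 7)) = -2*2*C*(C - 9) = -2*2*C*(-9 + C) = -4*C*(-9 + C))
(L + √(-1956 - 248))*(4836 + U(n(-7, -6))) = (-4398 + √(-1956 - 248))*(4836 + 4*(-9)*(9 - 1*(-9))) = (-4398 + √(-2204))*(4836 + 4*(-9)*(9 + 9)) = (-4398 + 2*I*√551)*(4836 + 4*(-9)*18) = (-4398 + 2*I*√551)*(4836 - 648) = (-4398 + 2*I*√551)*4188 = -18418824 + 8376*I*√551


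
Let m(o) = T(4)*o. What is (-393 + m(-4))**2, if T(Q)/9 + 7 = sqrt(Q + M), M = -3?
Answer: 31329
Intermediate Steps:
T(Q) = -63 + 9*sqrt(-3 + Q) (T(Q) = -63 + 9*sqrt(Q - 3) = -63 + 9*sqrt(-3 + Q))
m(o) = -54*o (m(o) = (-63 + 9*sqrt(-3 + 4))*o = (-63 + 9*sqrt(1))*o = (-63 + 9*1)*o = (-63 + 9)*o = -54*o)
(-393 + m(-4))**2 = (-393 - 54*(-4))**2 = (-393 + 216)**2 = (-177)**2 = 31329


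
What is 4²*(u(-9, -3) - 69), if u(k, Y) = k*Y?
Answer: -672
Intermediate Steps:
u(k, Y) = Y*k
4²*(u(-9, -3) - 69) = 4²*(-3*(-9) - 69) = 16*(27 - 69) = 16*(-42) = -672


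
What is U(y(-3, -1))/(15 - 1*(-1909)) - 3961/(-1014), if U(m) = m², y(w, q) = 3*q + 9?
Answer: 147259/37518 ≈ 3.9250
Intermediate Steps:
y(w, q) = 9 + 3*q
U(y(-3, -1))/(15 - 1*(-1909)) - 3961/(-1014) = (9 + 3*(-1))²/(15 - 1*(-1909)) - 3961/(-1014) = (9 - 3)²/(15 + 1909) - 3961*(-1/1014) = 6²/1924 + 3961/1014 = 36*(1/1924) + 3961/1014 = 9/481 + 3961/1014 = 147259/37518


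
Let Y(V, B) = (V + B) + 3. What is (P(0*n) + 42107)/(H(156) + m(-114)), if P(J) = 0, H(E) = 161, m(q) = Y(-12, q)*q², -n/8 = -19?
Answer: -42107/1598347 ≈ -0.026344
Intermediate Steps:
Y(V, B) = 3 + B + V (Y(V, B) = (B + V) + 3 = 3 + B + V)
n = 152 (n = -8*(-19) = 152)
m(q) = q²*(-9 + q) (m(q) = (3 + q - 12)*q² = (-9 + q)*q² = q²*(-9 + q))
(P(0*n) + 42107)/(H(156) + m(-114)) = (0 + 42107)/(161 + (-114)²*(-9 - 114)) = 42107/(161 + 12996*(-123)) = 42107/(161 - 1598508) = 42107/(-1598347) = 42107*(-1/1598347) = -42107/1598347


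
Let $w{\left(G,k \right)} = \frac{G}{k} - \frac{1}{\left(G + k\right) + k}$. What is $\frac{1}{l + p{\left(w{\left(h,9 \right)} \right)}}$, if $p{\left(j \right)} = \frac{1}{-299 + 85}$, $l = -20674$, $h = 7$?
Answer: $- \frac{214}{4424237} \approx -4.837 \cdot 10^{-5}$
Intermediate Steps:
$w{\left(G,k \right)} = - \frac{1}{G + 2 k} + \frac{G}{k}$ ($w{\left(G,k \right)} = \frac{G}{k} - \frac{1}{G + 2 k} = - \frac{1}{G + 2 k} + \frac{G}{k}$)
$p{\left(j \right)} = - \frac{1}{214}$ ($p{\left(j \right)} = \frac{1}{-214} = - \frac{1}{214}$)
$\frac{1}{l + p{\left(w{\left(h,9 \right)} \right)}} = \frac{1}{-20674 - \frac{1}{214}} = \frac{1}{- \frac{4424237}{214}} = - \frac{214}{4424237}$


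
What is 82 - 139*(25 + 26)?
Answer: -7007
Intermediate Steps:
82 - 139*(25 + 26) = 82 - 139*51 = 82 - 7089 = -7007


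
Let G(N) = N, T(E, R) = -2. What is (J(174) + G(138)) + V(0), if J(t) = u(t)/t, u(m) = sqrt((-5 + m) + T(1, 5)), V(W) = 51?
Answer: 189 + sqrt(167)/174 ≈ 189.07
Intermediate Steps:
u(m) = sqrt(-7 + m) (u(m) = sqrt((-5 + m) - 2) = sqrt(-7 + m))
J(t) = sqrt(-7 + t)/t
(J(174) + G(138)) + V(0) = (sqrt(-7 + 174)/174 + 138) + 51 = (sqrt(167)/174 + 138) + 51 = (138 + sqrt(167)/174) + 51 = 189 + sqrt(167)/174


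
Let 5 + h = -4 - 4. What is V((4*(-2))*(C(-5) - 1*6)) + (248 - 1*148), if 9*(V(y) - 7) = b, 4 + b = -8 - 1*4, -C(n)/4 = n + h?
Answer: 947/9 ≈ 105.22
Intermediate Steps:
h = -13 (h = -5 + (-4 - 4) = -5 - 8 = -13)
C(n) = 52 - 4*n (C(n) = -4*(n - 13) = -4*(-13 + n) = 52 - 4*n)
b = -16 (b = -4 + (-8 - 1*4) = -4 + (-8 - 4) = -4 - 12 = -16)
V(y) = 47/9 (V(y) = 7 + (⅑)*(-16) = 7 - 16/9 = 47/9)
V((4*(-2))*(C(-5) - 1*6)) + (248 - 1*148) = 47/9 + (248 - 1*148) = 47/9 + (248 - 148) = 47/9 + 100 = 947/9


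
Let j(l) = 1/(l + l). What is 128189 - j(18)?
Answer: 4614803/36 ≈ 1.2819e+5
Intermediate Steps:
j(l) = 1/(2*l)
128189 - j(18) = 128189 - 1/(2*18) = 128189 - 1*1/36 = 128189 - 1/36 = 4614803/36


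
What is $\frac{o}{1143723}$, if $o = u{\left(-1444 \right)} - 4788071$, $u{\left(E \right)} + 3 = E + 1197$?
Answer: $- \frac{1596107}{381241} \approx -4.1866$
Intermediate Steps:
$u{\left(E \right)} = 1194 + E$ ($u{\left(E \right)} = -3 + \left(E + 1197\right) = -3 + \left(1197 + E\right) = 1194 + E$)
$o = -4788321$ ($o = \left(1194 - 1444\right) - 4788071 = -250 - 4788071 = -4788321$)
$\frac{o}{1143723} = - \frac{4788321}{1143723} = \left(-4788321\right) \frac{1}{1143723} = - \frac{1596107}{381241}$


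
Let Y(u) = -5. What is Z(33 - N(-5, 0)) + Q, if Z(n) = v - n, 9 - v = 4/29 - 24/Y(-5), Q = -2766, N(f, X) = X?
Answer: -405266/145 ≈ -2794.9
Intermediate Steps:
v = 589/145 (v = 9 - (4/29 - 24/(-5)) = 9 - (4*(1/29) - 24*(-⅕)) = 9 - (4/29 + 24/5) = 9 - 1*716/145 = 9 - 716/145 = 589/145 ≈ 4.0621)
Z(n) = 589/145 - n
Z(33 - N(-5, 0)) + Q = (589/145 - (33 - 1*0)) - 2766 = (589/145 - (33 + 0)) - 2766 = (589/145 - 1*33) - 2766 = (589/145 - 33) - 2766 = -4196/145 - 2766 = -405266/145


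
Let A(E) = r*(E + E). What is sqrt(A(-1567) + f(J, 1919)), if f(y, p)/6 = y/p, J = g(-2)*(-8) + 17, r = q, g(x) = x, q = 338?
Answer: 5*I*sqrt(156036281074)/1919 ≈ 1029.2*I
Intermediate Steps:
r = 338
J = 33 (J = -2*(-8) + 17 = 16 + 17 = 33)
A(E) = 676*E (A(E) = 338*(E + E) = 338*(2*E) = 676*E)
f(y, p) = 6*y/p (f(y, p) = 6*(y/p) = 6*y/p)
sqrt(A(-1567) + f(J, 1919)) = sqrt(676*(-1567) + 6*33/1919) = sqrt(-1059292 + 6*33*(1/1919)) = sqrt(-1059292 + 198/1919) = sqrt(-2032781150/1919) = 5*I*sqrt(156036281074)/1919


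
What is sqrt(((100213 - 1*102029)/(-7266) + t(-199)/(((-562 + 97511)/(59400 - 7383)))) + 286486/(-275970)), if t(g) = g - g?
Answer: 9*I*sqrt(30188868890495)/55699945 ≈ 0.88779*I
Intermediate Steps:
t(g) = 0
sqrt(((100213 - 1*102029)/(-7266) + t(-199)/(((-562 + 97511)/(59400 - 7383)))) + 286486/(-275970)) = sqrt(((100213 - 1*102029)/(-7266) + 0/(((-562 + 97511)/(59400 - 7383)))) + 286486/(-275970)) = sqrt(((100213 - 102029)*(-1/7266) + 0/((96949/52017))) + 286486*(-1/275970)) = sqrt((-1816*(-1/7266) + 0/((96949*(1/52017)))) - 143243/137985) = sqrt((908/3633 + 0/(96949/52017)) - 143243/137985) = sqrt((908/3633 + 0*(52017/96949)) - 143243/137985) = sqrt((908/3633 + 0) - 143243/137985) = sqrt(908/3633 - 143243/137985) = sqrt(-43901271/55699945) = 9*I*sqrt(30188868890495)/55699945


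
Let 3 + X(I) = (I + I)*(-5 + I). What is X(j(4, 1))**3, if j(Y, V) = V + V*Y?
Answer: -27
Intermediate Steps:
X(I) = -3 + 2*I*(-5 + I) (X(I) = -3 + (I + I)*(-5 + I) = -3 + (2*I)*(-5 + I) = -3 + 2*I*(-5 + I))
X(j(4, 1))**3 = (-3 - 10*(1 + 4) + 2*(1*(1 + 4))**2)**3 = (-3 - 10*5 + 2*(1*5)**2)**3 = (-3 - 10*5 + 2*5**2)**3 = (-3 - 50 + 2*25)**3 = (-3 - 50 + 50)**3 = (-3)**3 = -27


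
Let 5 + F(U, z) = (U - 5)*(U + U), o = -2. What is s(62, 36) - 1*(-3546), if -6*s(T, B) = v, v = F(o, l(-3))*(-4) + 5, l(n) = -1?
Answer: 7121/2 ≈ 3560.5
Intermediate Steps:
F(U, z) = -5 + 2*U*(-5 + U) (F(U, z) = -5 + (U - 5)*(U + U) = -5 + (-5 + U)*(2*U) = -5 + 2*U*(-5 + U))
v = -87 (v = (-5 - 10*(-2) + 2*(-2)²)*(-4) + 5 = (-5 + 20 + 2*4)*(-4) + 5 = (-5 + 20 + 8)*(-4) + 5 = 23*(-4) + 5 = -92 + 5 = -87)
s(T, B) = 29/2 (s(T, B) = -⅙*(-87) = 29/2)
s(62, 36) - 1*(-3546) = 29/2 - 1*(-3546) = 29/2 + 3546 = 7121/2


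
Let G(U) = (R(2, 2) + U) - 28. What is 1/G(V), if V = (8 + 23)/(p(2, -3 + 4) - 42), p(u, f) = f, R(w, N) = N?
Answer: -41/1097 ≈ -0.037375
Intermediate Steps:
V = -31/41 (V = (8 + 23)/((-3 + 4) - 42) = 31/(1 - 42) = 31/(-41) = 31*(-1/41) = -31/41 ≈ -0.75610)
G(U) = -26 + U (G(U) = (2 + U) - 28 = -26 + U)
1/G(V) = 1/(-26 - 31/41) = 1/(-1097/41) = -41/1097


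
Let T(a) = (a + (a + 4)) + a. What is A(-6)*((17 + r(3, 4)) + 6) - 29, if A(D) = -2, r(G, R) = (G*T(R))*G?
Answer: -363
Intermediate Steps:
T(a) = 4 + 3*a (T(a) = (a + (4 + a)) + a = (4 + 2*a) + a = 4 + 3*a)
r(G, R) = G**2*(4 + 3*R) (r(G, R) = (G*(4 + 3*R))*G = G**2*(4 + 3*R))
A(-6)*((17 + r(3, 4)) + 6) - 29 = -2*((17 + 3**2*(4 + 3*4)) + 6) - 29 = -2*((17 + 9*(4 + 12)) + 6) - 29 = -2*((17 + 9*16) + 6) - 29 = -2*((17 + 144) + 6) - 29 = -2*(161 + 6) - 29 = -2*167 - 29 = -334 - 29 = -363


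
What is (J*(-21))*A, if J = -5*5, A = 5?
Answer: 2625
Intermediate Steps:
J = -25
(J*(-21))*A = -25*(-21)*5 = 525*5 = 2625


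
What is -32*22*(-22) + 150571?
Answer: 166059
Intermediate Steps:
-32*22*(-22) + 150571 = -704*(-22) + 150571 = 15488 + 150571 = 166059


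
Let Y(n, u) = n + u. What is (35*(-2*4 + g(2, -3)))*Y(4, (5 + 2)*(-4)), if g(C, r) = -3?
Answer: 9240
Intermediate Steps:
(35*(-2*4 + g(2, -3)))*Y(4, (5 + 2)*(-4)) = (35*(-2*4 - 3))*(4 + (5 + 2)*(-4)) = (35*(-8 - 3))*(4 + 7*(-4)) = (35*(-11))*(4 - 28) = -385*(-24) = 9240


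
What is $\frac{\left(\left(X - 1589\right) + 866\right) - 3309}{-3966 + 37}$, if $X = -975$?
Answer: $\frac{5007}{3929} \approx 1.2744$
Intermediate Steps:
$\frac{\left(\left(X - 1589\right) + 866\right) - 3309}{-3966 + 37} = \frac{\left(\left(-975 - 1589\right) + 866\right) - 3309}{-3966 + 37} = \frac{\left(-2564 + 866\right) - 3309}{-3929} = \left(-1698 - 3309\right) \left(- \frac{1}{3929}\right) = \left(-5007\right) \left(- \frac{1}{3929}\right) = \frac{5007}{3929}$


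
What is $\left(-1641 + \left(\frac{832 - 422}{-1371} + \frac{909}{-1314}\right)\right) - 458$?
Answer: $- \frac{420346765}{200166} \approx -2100.0$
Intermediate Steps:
$\left(-1641 + \left(\frac{832 - 422}{-1371} + \frac{909}{-1314}\right)\right) - 458 = \left(-1641 + \left(410 \left(- \frac{1}{1371}\right) + 909 \left(- \frac{1}{1314}\right)\right)\right) - 458 = \left(-1641 - \frac{198331}{200166}\right) - 458 = - \frac{328670737}{200166} - 458 = - \frac{420346765}{200166}$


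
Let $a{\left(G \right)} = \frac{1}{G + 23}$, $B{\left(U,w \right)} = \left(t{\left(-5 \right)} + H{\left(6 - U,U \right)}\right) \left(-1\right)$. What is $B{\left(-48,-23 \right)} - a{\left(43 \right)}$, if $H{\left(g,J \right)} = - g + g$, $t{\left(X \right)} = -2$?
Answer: $\frac{131}{66} \approx 1.9848$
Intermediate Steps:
$H{\left(g,J \right)} = 0$
$B{\left(U,w \right)} = 2$ ($B{\left(U,w \right)} = \left(-2 + 0\right) \left(-1\right) = \left(-2\right) \left(-1\right) = 2$)
$a{\left(G \right)} = \frac{1}{23 + G}$
$B{\left(-48,-23 \right)} - a{\left(43 \right)} = 2 - \frac{1}{23 + 43} = 2 - \frac{1}{66} = \frac{131}{66}$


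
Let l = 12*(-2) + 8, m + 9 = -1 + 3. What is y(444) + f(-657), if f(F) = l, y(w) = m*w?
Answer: -3124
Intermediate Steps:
m = -7 (m = -9 + (-1 + 3) = -9 + 2 = -7)
y(w) = -7*w
l = -16 (l = -24 + 8 = -16)
f(F) = -16
y(444) + f(-657) = -7*444 - 16 = -3108 - 16 = -3124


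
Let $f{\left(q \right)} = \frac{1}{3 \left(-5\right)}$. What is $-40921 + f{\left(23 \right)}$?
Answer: $- \frac{613816}{15} \approx -40921.0$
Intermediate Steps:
$f{\left(q \right)} = - \frac{1}{15}$ ($f{\left(q \right)} = \frac{1}{-15} = - \frac{1}{15}$)
$-40921 + f{\left(23 \right)} = -40921 - \frac{1}{15} = - \frac{613816}{15}$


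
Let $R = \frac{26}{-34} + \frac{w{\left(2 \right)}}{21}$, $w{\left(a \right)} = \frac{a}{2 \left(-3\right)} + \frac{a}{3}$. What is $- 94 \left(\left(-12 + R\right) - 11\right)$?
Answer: $\frac{2390890}{1071} \approx 2232.4$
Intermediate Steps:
$w{\left(a \right)} = \frac{a}{6}$ ($w{\left(a \right)} = \frac{a}{-6} + a \frac{1}{3} = a \left(- \frac{1}{6}\right) + \frac{a}{3} = - \frac{a}{6} + \frac{a}{3} = \frac{a}{6}$)
$R = - \frac{802}{1071}$ ($R = \frac{26}{-34} + \frac{\frac{1}{6} \cdot 2}{21} = 26 \left(- \frac{1}{34}\right) + \frac{1}{3} \cdot \frac{1}{21} = - \frac{13}{17} + \frac{1}{63} = - \frac{802}{1071} \approx -0.74883$)
$- 94 \left(\left(-12 + R\right) - 11\right) = - 94 \left(\left(-12 - \frac{802}{1071}\right) - 11\right) = - 94 \left(- \frac{13654}{1071} - 11\right) = \left(-94\right) \left(- \frac{25435}{1071}\right) = \frac{2390890}{1071}$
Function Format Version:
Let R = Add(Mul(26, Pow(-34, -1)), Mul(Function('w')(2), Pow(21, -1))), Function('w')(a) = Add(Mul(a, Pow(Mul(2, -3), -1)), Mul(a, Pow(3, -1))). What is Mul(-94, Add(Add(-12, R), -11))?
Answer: Rational(2390890, 1071) ≈ 2232.4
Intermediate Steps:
Function('w')(a) = Mul(Rational(1, 6), a) (Function('w')(a) = Add(Mul(a, Pow(-6, -1)), Mul(a, Rational(1, 3))) = Add(Mul(a, Rational(-1, 6)), Mul(Rational(1, 3), a)) = Add(Mul(Rational(-1, 6), a), Mul(Rational(1, 3), a)) = Mul(Rational(1, 6), a))
R = Rational(-802, 1071) (R = Add(Mul(26, Pow(-34, -1)), Mul(Mul(Rational(1, 6), 2), Pow(21, -1))) = Add(Mul(26, Rational(-1, 34)), Mul(Rational(1, 3), Rational(1, 21))) = Add(Rational(-13, 17), Rational(1, 63)) = Rational(-802, 1071) ≈ -0.74883)
Mul(-94, Add(Add(-12, R), -11)) = Mul(-94, Add(Add(-12, Rational(-802, 1071)), -11)) = Mul(-94, Add(Rational(-13654, 1071), -11)) = Mul(-94, Rational(-25435, 1071)) = Rational(2390890, 1071)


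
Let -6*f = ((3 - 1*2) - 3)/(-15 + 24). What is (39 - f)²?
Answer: 1106704/729 ≈ 1518.1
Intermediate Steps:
f = 1/27 (f = -((3 - 1*2) - 3)/(6*(-15 + 24)) = -((3 - 2) - 3)/(6*9) = -(1 - 3)/(6*9) = -(-1)/(3*9) = -⅙*(-2/9) = 1/27 ≈ 0.037037)
(39 - f)² = (39 - 1*1/27)² = (39 - 1/27)² = (1052/27)² = 1106704/729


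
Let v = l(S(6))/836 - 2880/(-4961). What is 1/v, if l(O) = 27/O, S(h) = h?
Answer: 754072/441819 ≈ 1.7067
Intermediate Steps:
v = 441819/754072 (v = (27/6)/836 - 2880/(-4961) = (27*(⅙))*(1/836) - 2880*(-1/4961) = (9/2)*(1/836) + 2880/4961 = 9/1672 + 2880/4961 = 441819/754072 ≈ 0.58591)
1/v = 1/(441819/754072) = 754072/441819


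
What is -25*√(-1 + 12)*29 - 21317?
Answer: -21317 - 725*√11 ≈ -23722.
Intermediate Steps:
-25*√(-1 + 12)*29 - 21317 = -25*√11*29 - 21317 = -725*√11 - 21317 = -21317 - 725*√11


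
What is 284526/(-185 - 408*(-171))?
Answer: 284526/69583 ≈ 4.0890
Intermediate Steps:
284526/(-185 - 408*(-171)) = 284526/(-185 + 69768) = 284526/69583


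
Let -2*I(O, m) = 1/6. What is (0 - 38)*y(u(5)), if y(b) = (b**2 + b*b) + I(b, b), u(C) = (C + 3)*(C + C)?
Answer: -2918381/6 ≈ -4.8640e+5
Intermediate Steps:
u(C) = 2*C*(3 + C) (u(C) = (3 + C)*(2*C) = 2*C*(3 + C))
I(O, m) = -1/12 (I(O, m) = -1/2/6 = -1/2*1/6 = -1/12)
y(b) = -1/12 + 2*b**2 (y(b) = (b**2 + b*b) - 1/12 = (b**2 + b**2) - 1/12 = 2*b**2 - 1/12 = -1/12 + 2*b**2)
(0 - 38)*y(u(5)) = (0 - 38)*(-1/12 + 2*(2*5*(3 + 5))**2) = -38*(-1/12 + 2*(2*5*8)**2) = -38*(-1/12 + 2*80**2) = -38*(-1/12 + 2*6400) = -38*(-1/12 + 12800) = -38*153599/12 = -2918381/6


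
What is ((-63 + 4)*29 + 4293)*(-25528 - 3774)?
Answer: -75657764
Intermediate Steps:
((-63 + 4)*29 + 4293)*(-25528 - 3774) = (-59*29 + 4293)*(-29302) = (-1711 + 4293)*(-29302) = 2582*(-29302) = -75657764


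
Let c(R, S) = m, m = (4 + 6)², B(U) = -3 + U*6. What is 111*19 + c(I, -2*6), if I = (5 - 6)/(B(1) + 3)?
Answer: 2209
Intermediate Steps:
B(U) = -3 + 6*U
I = -⅙ (I = (5 - 6)/((-3 + 6*1) + 3) = -1/((-3 + 6) + 3) = -1/(3 + 3) = -1/6 = -1*⅙ = -⅙ ≈ -0.16667)
m = 100 (m = 10² = 100)
c(R, S) = 100
111*19 + c(I, -2*6) = 111*19 + 100 = 2109 + 100 = 2209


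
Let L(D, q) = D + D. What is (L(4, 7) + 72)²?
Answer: 6400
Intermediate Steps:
L(D, q) = 2*D
(L(4, 7) + 72)² = (2*4 + 72)² = (8 + 72)² = 80² = 6400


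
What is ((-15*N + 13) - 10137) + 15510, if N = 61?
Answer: 4471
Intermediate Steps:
((-15*N + 13) - 10137) + 15510 = ((-15*61 + 13) - 10137) + 15510 = ((-915 + 13) - 10137) + 15510 = (-902 - 10137) + 15510 = -11039 + 15510 = 4471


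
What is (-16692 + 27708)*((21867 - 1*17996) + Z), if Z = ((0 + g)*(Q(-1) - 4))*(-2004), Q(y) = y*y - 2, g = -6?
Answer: -619638984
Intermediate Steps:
Q(y) = -2 + y² (Q(y) = y² - 2 = -2 + y²)
Z = -60120 (Z = ((0 - 6)*((-2 + (-1)²) - 4))*(-2004) = -6*((-2 + 1) - 4)*(-2004) = -6*(-1 - 4)*(-2004) = -6*(-5)*(-2004) = 30*(-2004) = -60120)
(-16692 + 27708)*((21867 - 1*17996) + Z) = (-16692 + 27708)*((21867 - 1*17996) - 60120) = 11016*((21867 - 17996) - 60120) = 11016*(3871 - 60120) = 11016*(-56249) = -619638984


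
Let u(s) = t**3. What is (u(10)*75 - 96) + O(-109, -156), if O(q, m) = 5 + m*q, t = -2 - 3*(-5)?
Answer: 181688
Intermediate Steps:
t = 13 (t = -2 + 15 = 13)
u(s) = 2197 (u(s) = 13**3 = 2197)
(u(10)*75 - 96) + O(-109, -156) = (2197*75 - 96) + (5 - 156*(-109)) = (164775 - 96) + (5 + 17004) = 164679 + 17009 = 181688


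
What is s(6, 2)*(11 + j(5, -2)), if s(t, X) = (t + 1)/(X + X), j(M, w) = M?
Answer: 28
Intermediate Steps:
s(t, X) = (1 + t)/(2*X) (s(t, X) = (1 + t)/((2*X)) = (1 + t)*(1/(2*X)) = (1 + t)/(2*X))
s(6, 2)*(11 + j(5, -2)) = ((½)*(1 + 6)/2)*(11 + 5) = ((½)*(½)*7)*16 = (7/4)*16 = 28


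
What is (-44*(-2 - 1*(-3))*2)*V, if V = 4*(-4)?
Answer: 1408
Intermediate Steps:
V = -16
(-44*(-2 - 1*(-3))*2)*V = -44*(-2 - 1*(-3))*2*(-16) = -44*(-2 + 3)*2*(-16) = -44*2*(-16) = -88*(-16) = 1408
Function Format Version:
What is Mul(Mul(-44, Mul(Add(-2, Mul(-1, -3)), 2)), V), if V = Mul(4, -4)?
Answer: 1408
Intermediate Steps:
V = -16
Mul(Mul(-44, Mul(Add(-2, Mul(-1, -3)), 2)), V) = Mul(Mul(-44, Mul(Add(-2, Mul(-1, -3)), 2)), -16) = Mul(Mul(-44, Mul(Add(-2, 3), 2)), -16) = Mul(Mul(-44, Mul(1, 2)), -16) = Mul(Mul(-44, 2), -16) = Mul(-88, -16) = 1408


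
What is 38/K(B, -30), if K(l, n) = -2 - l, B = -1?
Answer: -38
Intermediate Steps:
38/K(B, -30) = 38/(-2 - 1*(-1)) = 38/(-2 + 1) = 38/(-1) = 38*(-1) = -38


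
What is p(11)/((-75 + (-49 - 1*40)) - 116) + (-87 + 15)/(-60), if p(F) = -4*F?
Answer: 19/14 ≈ 1.3571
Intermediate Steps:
p(11)/((-75 + (-49 - 1*40)) - 116) + (-87 + 15)/(-60) = (-4*11)/((-75 + (-49 - 1*40)) - 116) + (-87 + 15)/(-60) = -44/((-75 + (-49 - 40)) - 116) - 72*(-1/60) = -44/((-75 - 89) - 116) + 6/5 = -44/(-164 - 116) + 6/5 = -44/(-280) + 6/5 = -44*(-1/280) + 6/5 = 11/70 + 6/5 = 19/14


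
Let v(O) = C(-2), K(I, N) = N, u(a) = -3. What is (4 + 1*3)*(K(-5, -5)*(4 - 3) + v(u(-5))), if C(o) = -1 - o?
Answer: -28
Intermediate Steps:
v(O) = 1 (v(O) = -1 - 1*(-2) = -1 + 2 = 1)
(4 + 1*3)*(K(-5, -5)*(4 - 3) + v(u(-5))) = (4 + 1*3)*(-5*(4 - 3) + 1) = (4 + 3)*(-5*1 + 1) = 7*(-5 + 1) = 7*(-4) = -28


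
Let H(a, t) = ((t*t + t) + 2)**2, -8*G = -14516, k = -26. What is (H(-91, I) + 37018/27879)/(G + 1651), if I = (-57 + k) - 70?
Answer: 30161429493548/193229349 ≈ 1.5609e+5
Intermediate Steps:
I = -153 (I = (-57 - 26) - 70 = -83 - 70 = -153)
G = 3629/2 (G = -1/8*(-14516) = 3629/2 ≈ 1814.5)
H(a, t) = (2 + t + t**2)**2 (H(a, t) = ((t**2 + t) + 2)**2 = ((t + t**2) + 2)**2 = (2 + t + t**2)**2)
(H(-91, I) + 37018/27879)/(G + 1651) = ((2 - 153 + (-153)**2)**2 + 37018/27879)/(3629/2 + 1651) = ((2 - 153 + 23409)**2 + 37018*(1/27879))/(6931/2) = (23258**2 + 37018/27879)*(2/6931) = (540934564 + 37018/27879)*(2/6931) = (15080714746774/27879)*(2/6931) = 30161429493548/193229349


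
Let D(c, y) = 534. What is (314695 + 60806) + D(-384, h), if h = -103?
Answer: 376035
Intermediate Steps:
(314695 + 60806) + D(-384, h) = (314695 + 60806) + 534 = 375501 + 534 = 376035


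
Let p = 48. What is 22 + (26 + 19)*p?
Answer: 2182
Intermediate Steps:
22 + (26 + 19)*p = 22 + (26 + 19)*48 = 22 + 45*48 = 22 + 2160 = 2182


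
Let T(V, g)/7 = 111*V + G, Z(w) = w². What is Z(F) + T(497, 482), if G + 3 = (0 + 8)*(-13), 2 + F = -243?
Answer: 445445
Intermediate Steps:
F = -245 (F = -2 - 243 = -245)
G = -107 (G = -3 + (0 + 8)*(-13) = -3 + 8*(-13) = -3 - 104 = -107)
T(V, g) = -749 + 777*V (T(V, g) = 7*(111*V - 107) = 7*(-107 + 111*V) = -749 + 777*V)
Z(F) + T(497, 482) = (-245)² + (-749 + 777*497) = 60025 + (-749 + 386169) = 60025 + 385420 = 445445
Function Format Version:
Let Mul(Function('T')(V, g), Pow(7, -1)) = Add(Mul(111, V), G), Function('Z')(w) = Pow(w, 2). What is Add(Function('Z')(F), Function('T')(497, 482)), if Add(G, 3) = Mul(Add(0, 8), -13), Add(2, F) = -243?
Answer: 445445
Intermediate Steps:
F = -245 (F = Add(-2, -243) = -245)
G = -107 (G = Add(-3, Mul(Add(0, 8), -13)) = Add(-3, Mul(8, -13)) = Add(-3, -104) = -107)
Function('T')(V, g) = Add(-749, Mul(777, V)) (Function('T')(V, g) = Mul(7, Add(Mul(111, V), -107)) = Mul(7, Add(-107, Mul(111, V))) = Add(-749, Mul(777, V)))
Add(Function('Z')(F), Function('T')(497, 482)) = Add(Pow(-245, 2), Add(-749, Mul(777, 497))) = Add(60025, Add(-749, 386169)) = Add(60025, 385420) = 445445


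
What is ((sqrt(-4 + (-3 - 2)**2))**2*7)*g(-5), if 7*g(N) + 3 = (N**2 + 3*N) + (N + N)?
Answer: -63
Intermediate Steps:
g(N) = -3/7 + N**2/7 + 5*N/7 (g(N) = -3/7 + ((N**2 + 3*N) + (N + N))/7 = -3/7 + ((N**2 + 3*N) + 2*N)/7 = -3/7 + (N**2 + 5*N)/7 = -3/7 + (N**2/7 + 5*N/7) = -3/7 + N**2/7 + 5*N/7)
((sqrt(-4 + (-3 - 2)**2))**2*7)*g(-5) = ((sqrt(-4 + (-3 - 2)**2))**2*7)*(-3/7 + (1/7)*(-5)**2 + (5/7)*(-5)) = ((sqrt(-4 + (-5)**2))**2*7)*(-3/7 + (1/7)*25 - 25/7) = ((sqrt(-4 + 25))**2*7)*(-3/7 + 25/7 - 25/7) = ((sqrt(21))**2*7)*(-3/7) = (21*7)*(-3/7) = 147*(-3/7) = -63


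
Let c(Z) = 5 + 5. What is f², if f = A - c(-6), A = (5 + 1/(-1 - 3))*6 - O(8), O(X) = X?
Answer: 441/4 ≈ 110.25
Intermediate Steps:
c(Z) = 10
A = 41/2 (A = (5 + 1/(-1 - 3))*6 - 1*8 = (5 + 1/(-4))*6 - 8 = (5 - ¼)*6 - 8 = (19/4)*6 - 8 = 57/2 - 8 = 41/2 ≈ 20.500)
f = 21/2 (f = 41/2 - 1*10 = 41/2 - 10 = 21/2 ≈ 10.500)
f² = (21/2)² = 441/4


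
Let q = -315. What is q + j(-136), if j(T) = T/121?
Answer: -38251/121 ≈ -316.12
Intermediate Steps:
j(T) = T/121 (j(T) = T*(1/121) = T/121)
q + j(-136) = -315 + (1/121)*(-136) = -315 - 136/121 = -38251/121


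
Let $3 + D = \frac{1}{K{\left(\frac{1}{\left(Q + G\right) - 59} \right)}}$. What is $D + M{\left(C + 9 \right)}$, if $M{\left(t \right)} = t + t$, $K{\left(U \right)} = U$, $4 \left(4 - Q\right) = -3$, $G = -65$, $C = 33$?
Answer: $- \frac{153}{4} \approx -38.25$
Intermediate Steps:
$Q = \frac{19}{4}$ ($Q = 4 - - \frac{3}{4} = 4 + \frac{3}{4} = \frac{19}{4} \approx 4.75$)
$M{\left(t \right)} = 2 t$
$D = - \frac{489}{4}$ ($D = -3 + \frac{1}{\frac{1}{\left(\frac{19}{4} - 65\right) - 59}} = -3 + \frac{1}{\frac{1}{- \frac{241}{4} - 59}} = -3 + \frac{1}{\frac{1}{- \frac{477}{4}}} = -3 + \frac{1}{- \frac{4}{477}} = -3 - \frac{477}{4} = - \frac{489}{4} \approx -122.25$)
$D + M{\left(C + 9 \right)} = - \frac{489}{4} + 2 \left(33 + 9\right) = - \frac{489}{4} + 2 \cdot 42 = - \frac{489}{4} + 84 = - \frac{153}{4}$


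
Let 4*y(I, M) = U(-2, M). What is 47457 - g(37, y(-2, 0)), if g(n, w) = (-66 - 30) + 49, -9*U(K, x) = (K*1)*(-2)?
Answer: 47504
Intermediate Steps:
U(K, x) = 2*K/9 (U(K, x) = -K*1*(-2)/9 = -K*(-2)/9 = -(-2)*K/9 = 2*K/9)
y(I, M) = -⅑ (y(I, M) = ((2/9)*(-2))/4 = (¼)*(-4/9) = -⅑)
g(n, w) = -47 (g(n, w) = -96 + 49 = -47)
47457 - g(37, y(-2, 0)) = 47457 - 1*(-47) = 47457 + 47 = 47504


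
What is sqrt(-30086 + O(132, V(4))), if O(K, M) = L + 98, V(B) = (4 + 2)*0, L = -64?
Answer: 2*I*sqrt(7513) ≈ 173.36*I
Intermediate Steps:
V(B) = 0 (V(B) = 6*0 = 0)
O(K, M) = 34 (O(K, M) = -64 + 98 = 34)
sqrt(-30086 + O(132, V(4))) = sqrt(-30086 + 34) = sqrt(-30052) = 2*I*sqrt(7513)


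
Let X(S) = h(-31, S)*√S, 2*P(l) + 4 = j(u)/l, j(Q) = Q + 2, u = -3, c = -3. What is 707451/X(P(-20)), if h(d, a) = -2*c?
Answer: -235817*I*√790/79 ≈ -83900.0*I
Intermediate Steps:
j(Q) = 2 + Q
h(d, a) = 6 (h(d, a) = -2*(-3) = 6)
P(l) = -2 - 1/(2*l) (P(l) = -2 + ((2 - 3)/l)/2 = -2 + (-1/l)/2 = -2 - 1/(2*l))
X(S) = 6*√S
707451/X(P(-20)) = 707451/((6*√(-2 - ½/(-20)))) = 707451/((6*√(-2 - ½*(-1/20)))) = 707451/((6*√(-2 + 1/40))) = 707451/((6*√(-79/40))) = 707451/((6*(I*√790/20))) = 707451/((3*I*√790/10)) = 707451*(-I*√790/237) = -235817*I*√790/79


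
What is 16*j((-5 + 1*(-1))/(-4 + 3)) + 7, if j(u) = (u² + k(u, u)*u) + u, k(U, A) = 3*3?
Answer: 1543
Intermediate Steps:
k(U, A) = 9
j(u) = u² + 10*u (j(u) = (u² + 9*u) + u = u² + 10*u)
16*j((-5 + 1*(-1))/(-4 + 3)) + 7 = 16*(((-5 + 1*(-1))/(-4 + 3))*(10 + (-5 + 1*(-1))/(-4 + 3))) + 7 = 16*(((-5 - 1)/(-1))*(10 + (-5 - 1)/(-1))) + 7 = 16*((-6*(-1))*(10 - 6*(-1))) + 7 = 16*(6*(10 + 6)) + 7 = 16*(6*16) + 7 = 16*96 + 7 = 1536 + 7 = 1543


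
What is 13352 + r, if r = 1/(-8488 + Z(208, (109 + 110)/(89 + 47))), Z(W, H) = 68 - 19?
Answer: 112677527/8439 ≈ 13352.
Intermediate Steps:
Z(W, H) = 49
r = -1/8439 (r = 1/(-8488 + 49) = 1/(-8439) = -1/8439 ≈ -0.00011850)
13352 + r = 13352 - 1/8439 = 112677527/8439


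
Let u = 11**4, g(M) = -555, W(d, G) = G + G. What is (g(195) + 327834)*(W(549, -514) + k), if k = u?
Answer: 4455249027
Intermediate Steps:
W(d, G) = 2*G
u = 14641
k = 14641
(g(195) + 327834)*(W(549, -514) + k) = (-555 + 327834)*(2*(-514) + 14641) = 327279*(-1028 + 14641) = 327279*13613 = 4455249027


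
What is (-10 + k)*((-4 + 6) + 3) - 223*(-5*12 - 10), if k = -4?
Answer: 15540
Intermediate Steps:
(-10 + k)*((-4 + 6) + 3) - 223*(-5*12 - 10) = (-10 - 4)*((-4 + 6) + 3) - 223*(-5*12 - 10) = -14*(2 + 3) - 223*(-60 - 10) = -14*5 - 223*(-70) = -70 + 15610 = 15540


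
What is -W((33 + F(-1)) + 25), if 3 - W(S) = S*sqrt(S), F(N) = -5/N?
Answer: -3 + 189*sqrt(7) ≈ 497.05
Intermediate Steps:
W(S) = 3 - S**(3/2) (W(S) = 3 - S*sqrt(S) = 3 - S**(3/2))
-W((33 + F(-1)) + 25) = -(3 - ((33 - 5/(-1)) + 25)**(3/2)) = -(3 - ((33 - 5*(-1)) + 25)**(3/2)) = -(3 - ((33 + 5) + 25)**(3/2)) = -(3 - (38 + 25)**(3/2)) = -(3 - 63**(3/2)) = -(3 - 189*sqrt(7)) = -3 + 189*sqrt(7)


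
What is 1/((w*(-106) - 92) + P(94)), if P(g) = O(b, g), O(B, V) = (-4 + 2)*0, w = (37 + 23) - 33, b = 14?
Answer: -1/2954 ≈ -0.00033852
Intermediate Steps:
w = 27 (w = 60 - 33 = 27)
O(B, V) = 0 (O(B, V) = -2*0 = 0)
P(g) = 0
1/((w*(-106) - 92) + P(94)) = 1/((27*(-106) - 92) + 0) = 1/((-2862 - 92) + 0) = 1/(-2954 + 0) = 1/(-2954) = -1/2954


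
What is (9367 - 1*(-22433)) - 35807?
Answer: -4007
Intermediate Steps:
(9367 - 1*(-22433)) - 35807 = (9367 + 22433) - 35807 = 31800 - 35807 = -4007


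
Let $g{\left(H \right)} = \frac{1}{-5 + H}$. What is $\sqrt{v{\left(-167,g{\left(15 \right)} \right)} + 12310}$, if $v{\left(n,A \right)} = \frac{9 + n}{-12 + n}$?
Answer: $\frac{64 \sqrt{96302}}{179} \approx 110.95$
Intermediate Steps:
$v{\left(n,A \right)} = \frac{9 + n}{-12 + n}$
$\sqrt{v{\left(-167,g{\left(15 \right)} \right)} + 12310} = \sqrt{\frac{9 - 167}{-12 - 167} + 12310} = \sqrt{\frac{1}{-179} \left(-158\right) + 12310} = \sqrt{\left(- \frac{1}{179}\right) \left(-158\right) + 12310} = \sqrt{\frac{158}{179} + 12310} = \sqrt{\frac{2203648}{179}} = \frac{64 \sqrt{96302}}{179}$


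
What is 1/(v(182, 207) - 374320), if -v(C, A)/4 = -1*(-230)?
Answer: -1/375240 ≈ -2.6650e-6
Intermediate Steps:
v(C, A) = -920 (v(C, A) = -(-4)*(-230) = -4*230 = -920)
1/(v(182, 207) - 374320) = 1/(-920 - 374320) = 1/(-375240) = -1/375240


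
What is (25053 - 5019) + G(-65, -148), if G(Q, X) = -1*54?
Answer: 19980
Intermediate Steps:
G(Q, X) = -54
(25053 - 5019) + G(-65, -148) = (25053 - 5019) - 54 = 20034 - 54 = 19980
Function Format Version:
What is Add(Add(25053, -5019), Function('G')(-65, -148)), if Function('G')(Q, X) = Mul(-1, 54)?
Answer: 19980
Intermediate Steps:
Function('G')(Q, X) = -54
Add(Add(25053, -5019), Function('G')(-65, -148)) = Add(Add(25053, -5019), -54) = Add(20034, -54) = 19980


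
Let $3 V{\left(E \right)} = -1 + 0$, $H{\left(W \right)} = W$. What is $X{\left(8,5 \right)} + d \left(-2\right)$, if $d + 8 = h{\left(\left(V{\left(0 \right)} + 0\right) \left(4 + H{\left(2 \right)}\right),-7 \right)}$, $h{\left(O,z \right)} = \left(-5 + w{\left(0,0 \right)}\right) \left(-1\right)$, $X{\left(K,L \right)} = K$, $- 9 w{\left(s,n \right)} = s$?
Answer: $14$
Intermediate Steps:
$w{\left(s,n \right)} = - \frac{s}{9}$
$V{\left(E \right)} = - \frac{1}{3}$ ($V{\left(E \right)} = \frac{-1 + 0}{3} = \frac{1}{3} \left(-1\right) = - \frac{1}{3}$)
$h{\left(O,z \right)} = 5$ ($h{\left(O,z \right)} = \left(-5 - 0\right) \left(-1\right) = \left(-5 + 0\right) \left(-1\right) = \left(-5\right) \left(-1\right) = 5$)
$d = -3$ ($d = -8 + 5 = -3$)
$X{\left(8,5 \right)} + d \left(-2\right) = 8 - -6 = 8 + 6 = 14$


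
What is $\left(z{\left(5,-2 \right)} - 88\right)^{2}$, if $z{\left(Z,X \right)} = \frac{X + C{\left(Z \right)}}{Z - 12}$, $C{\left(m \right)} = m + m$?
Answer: $\frac{389376}{49} \approx 7946.4$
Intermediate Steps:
$C{\left(m \right)} = 2 m$
$z{\left(Z,X \right)} = \frac{X + 2 Z}{-12 + Z}$ ($z{\left(Z,X \right)} = \frac{X + 2 Z}{Z - 12} = \frac{X + 2 Z}{-12 + Z}$)
$\left(z{\left(5,-2 \right)} - 88\right)^{2} = \left(\frac{-2 + 2 \cdot 5}{-12 + 5} - 88\right)^{2} = \left(\frac{-2 + 10}{-7} - 88\right)^{2} = \left(\left(- \frac{1}{7}\right) 8 - 88\right)^{2} = \left(- \frac{8}{7} - 88\right)^{2} = \left(- \frac{624}{7}\right)^{2} = \frac{389376}{49}$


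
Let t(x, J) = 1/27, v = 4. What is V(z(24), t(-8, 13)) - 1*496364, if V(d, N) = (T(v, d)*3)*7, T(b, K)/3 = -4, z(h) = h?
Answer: -496616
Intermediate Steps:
T(b, K) = -12 (T(b, K) = 3*(-4) = -12)
t(x, J) = 1/27
V(d, N) = -252 (V(d, N) = -12*3*7 = -36*7 = -252)
V(z(24), t(-8, 13)) - 1*496364 = -252 - 1*496364 = -252 - 496364 = -496616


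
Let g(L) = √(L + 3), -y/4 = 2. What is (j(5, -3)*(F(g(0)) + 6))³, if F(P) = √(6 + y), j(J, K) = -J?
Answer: -22500 - 13250*I*√2 ≈ -22500.0 - 18738.0*I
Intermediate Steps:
y = -8 (y = -4*2 = -8)
g(L) = √(3 + L)
F(P) = I*√2 (F(P) = √(6 - 8) = √(-2) = I*√2)
(j(5, -3)*(F(g(0)) + 6))³ = ((-1*5)*(I*√2 + 6))³ = (-5*(6 + I*√2))³ = (-30 - 5*I*√2)³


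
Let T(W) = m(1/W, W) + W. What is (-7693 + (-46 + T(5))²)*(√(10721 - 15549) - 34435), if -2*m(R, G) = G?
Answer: 798995305/4 - 23203*I*√1207/2 ≈ 1.9975e+8 - 4.0306e+5*I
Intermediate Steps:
m(R, G) = -G/2
T(W) = W/2 (T(W) = -W/2 + W = W/2)
(-7693 + (-46 + T(5))²)*(√(10721 - 15549) - 34435) = (-7693 + (-46 + (½)*5)²)*(√(10721 - 15549) - 34435) = (-7693 + (-46 + 5/2)²)*(√(-4828) - 34435) = (-7693 + (-87/2)²)*(2*I*√1207 - 34435) = (-7693 + 7569/4)*(-34435 + 2*I*√1207) = -23203*(-34435 + 2*I*√1207)/4 = 798995305/4 - 23203*I*√1207/2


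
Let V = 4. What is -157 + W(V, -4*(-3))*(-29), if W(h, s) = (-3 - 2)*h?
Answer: 423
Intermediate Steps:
W(h, s) = -5*h
-157 + W(V, -4*(-3))*(-29) = -157 - 5*4*(-29) = -157 - 20*(-29) = -157 + 580 = 423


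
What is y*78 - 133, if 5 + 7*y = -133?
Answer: -11695/7 ≈ -1670.7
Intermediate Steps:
y = -138/7 (y = -5/7 + (⅐)*(-133) = -5/7 - 19 = -138/7 ≈ -19.714)
y*78 - 133 = -138/7*78 - 133 = -10764/7 - 133 = -11695/7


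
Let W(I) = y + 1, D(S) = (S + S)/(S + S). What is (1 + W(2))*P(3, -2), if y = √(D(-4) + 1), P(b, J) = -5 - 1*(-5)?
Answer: 0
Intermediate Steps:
D(S) = 1 (D(S) = (2*S)/((2*S)) = (2*S)*(1/(2*S)) = 1)
P(b, J) = 0 (P(b, J) = -5 + 5 = 0)
y = √2 (y = √(1 + 1) = √2 ≈ 1.4142)
W(I) = 1 + √2 (W(I) = √2 + 1 = 1 + √2)
(1 + W(2))*P(3, -2) = (1 + (1 + √2))*0 = (2 + √2)*0 = 0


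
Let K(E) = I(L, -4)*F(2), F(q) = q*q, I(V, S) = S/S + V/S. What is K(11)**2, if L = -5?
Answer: 81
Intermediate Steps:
I(V, S) = 1 + V/S
F(q) = q**2
K(E) = 9 (K(E) = ((-4 - 5)/(-4))*2**2 = -1/4*(-9)*4 = (9/4)*4 = 9)
K(11)**2 = 9**2 = 81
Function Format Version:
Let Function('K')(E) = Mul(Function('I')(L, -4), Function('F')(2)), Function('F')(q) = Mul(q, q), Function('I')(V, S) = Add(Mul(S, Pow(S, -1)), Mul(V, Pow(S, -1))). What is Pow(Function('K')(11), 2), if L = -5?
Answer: 81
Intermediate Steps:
Function('I')(V, S) = Add(1, Mul(V, Pow(S, -1)))
Function('F')(q) = Pow(q, 2)
Function('K')(E) = 9 (Function('K')(E) = Mul(Mul(Pow(-4, -1), Add(-4, -5)), Pow(2, 2)) = Mul(Mul(Rational(-1, 4), -9), 4) = Mul(Rational(9, 4), 4) = 9)
Pow(Function('K')(11), 2) = Pow(9, 2) = 81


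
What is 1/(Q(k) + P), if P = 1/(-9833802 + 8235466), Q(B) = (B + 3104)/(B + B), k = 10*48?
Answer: 23975040/89506801 ≈ 0.26786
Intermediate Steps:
k = 480
Q(B) = (3104 + B)/(2*B) (Q(B) = (3104 + B)/((2*B)) = (3104 + B)*(1/(2*B)) = (3104 + B)/(2*B))
P = -1/1598336 (P = 1/(-1598336) = -1/1598336 ≈ -6.2565e-7)
1/(Q(k) + P) = 1/((½)*(3104 + 480)/480 - 1/1598336) = 1/((½)*(1/480)*3584 - 1/1598336) = 1/(56/15 - 1/1598336) = 1/(89506801/23975040) = 23975040/89506801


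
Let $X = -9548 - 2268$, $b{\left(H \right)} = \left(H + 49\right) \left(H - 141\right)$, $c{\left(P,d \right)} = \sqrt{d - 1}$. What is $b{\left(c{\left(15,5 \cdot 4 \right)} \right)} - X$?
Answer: $4926 - 92 \sqrt{19} \approx 4525.0$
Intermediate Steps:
$c{\left(P,d \right)} = \sqrt{-1 + d}$
$b{\left(H \right)} = \left(-141 + H\right) \left(49 + H\right)$ ($b{\left(H \right)} = \left(49 + H\right) \left(-141 + H\right) = \left(-141 + H\right) \left(49 + H\right)$)
$X = -11816$ ($X = -9548 - 2268 = -11816$)
$b{\left(c{\left(15,5 \cdot 4 \right)} \right)} - X = \left(-6909 + \left(\sqrt{-1 + 5 \cdot 4}\right)^{2} - 92 \sqrt{-1 + 5 \cdot 4}\right) - -11816 = \left(-6909 + \left(\sqrt{-1 + 20}\right)^{2} - 92 \sqrt{-1 + 20}\right) + 11816 = \left(-6909 + \left(\sqrt{19}\right)^{2} - 92 \sqrt{19}\right) + 11816 = \left(-6909 + 19 - 92 \sqrt{19}\right) + 11816 = \left(-6890 - 92 \sqrt{19}\right) + 11816 = 4926 - 92 \sqrt{19}$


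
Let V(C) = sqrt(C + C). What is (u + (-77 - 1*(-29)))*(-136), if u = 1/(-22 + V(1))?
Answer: 1574744/241 + 68*sqrt(2)/241 ≈ 6534.6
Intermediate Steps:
V(C) = sqrt(2)*sqrt(C) (V(C) = sqrt(2*C) = sqrt(2)*sqrt(C))
u = 1/(-22 + sqrt(2)) (u = 1/(-22 + sqrt(2)*sqrt(1)) = 1/(-22 + sqrt(2)*1) = 1/(-22 + sqrt(2)) ≈ -0.048577)
(u + (-77 - 1*(-29)))*(-136) = ((-11/241 - sqrt(2)/482) + (-77 - 1*(-29)))*(-136) = ((-11/241 - sqrt(2)/482) + (-77 + 29))*(-136) = ((-11/241 - sqrt(2)/482) - 48)*(-136) = (-11579/241 - sqrt(2)/482)*(-136) = 1574744/241 + 68*sqrt(2)/241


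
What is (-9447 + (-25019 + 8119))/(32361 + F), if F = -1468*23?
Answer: 26347/1403 ≈ 18.779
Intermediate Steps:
F = -33764
(-9447 + (-25019 + 8119))/(32361 + F) = (-9447 + (-25019 + 8119))/(32361 - 33764) = (-9447 - 16900)/(-1403) = -26347*(-1/1403) = 26347/1403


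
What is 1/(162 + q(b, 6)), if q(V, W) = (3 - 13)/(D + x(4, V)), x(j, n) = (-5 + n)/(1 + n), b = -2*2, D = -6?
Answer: 3/496 ≈ 0.0060484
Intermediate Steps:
b = -4
x(j, n) = (-5 + n)/(1 + n)
q(V, W) = -10/(-6 + (-5 + V)/(1 + V)) (q(V, W) = (3 - 13)/(-6 + (-5 + V)/(1 + V)) = -10/(-6 + (-5 + V)/(1 + V)))
1/(162 + q(b, 6)) = 1/(162 + 10*(1 - 4)/(11 + 5*(-4))) = 1/(162 + 10*(-3)/(11 - 20)) = 1/(162 + 10*(-3)/(-9)) = 1/(162 + 10*(-⅑)*(-3)) = 1/(162 + 10/3) = 1/(496/3) = 3/496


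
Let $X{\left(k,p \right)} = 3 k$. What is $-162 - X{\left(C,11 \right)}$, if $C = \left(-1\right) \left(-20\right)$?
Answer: $-222$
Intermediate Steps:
$C = 20$
$-162 - X{\left(C,11 \right)} = -162 - 3 \cdot 20 = -162 - 60 = -222$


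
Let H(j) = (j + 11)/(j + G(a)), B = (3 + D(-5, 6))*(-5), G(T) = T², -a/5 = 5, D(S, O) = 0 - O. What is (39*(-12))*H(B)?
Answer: -1521/80 ≈ -19.013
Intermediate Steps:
D(S, O) = -O
a = -25 (a = -5*5 = -25)
B = 15 (B = (3 - 1*6)*(-5) = (3 - 6)*(-5) = -3*(-5) = 15)
H(j) = (11 + j)/(625 + j) (H(j) = (j + 11)/(j + (-25)²) = (11 + j)/(j + 625) = (11 + j)/(625 + j))
(39*(-12))*H(B) = (39*(-12))*((11 + 15)/(625 + 15)) = -468*26/640 = -117*26/160 = -468*13/320 = -1521/80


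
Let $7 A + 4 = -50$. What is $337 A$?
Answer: $- \frac{18198}{7} \approx -2599.7$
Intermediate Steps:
$A = - \frac{54}{7}$ ($A = - \frac{4}{7} + \frac{1}{7} \left(-50\right) = - \frac{4}{7} - \frac{50}{7} = - \frac{54}{7} \approx -7.7143$)
$337 A = 337 \left(- \frac{54}{7}\right) = - \frac{18198}{7}$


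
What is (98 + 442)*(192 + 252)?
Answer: 239760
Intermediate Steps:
(98 + 442)*(192 + 252) = 540*444 = 239760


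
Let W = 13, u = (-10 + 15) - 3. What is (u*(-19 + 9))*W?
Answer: -260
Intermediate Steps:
u = 2 (u = 5 - 3 = 2)
(u*(-19 + 9))*W = (2*(-19 + 9))*13 = (2*(-10))*13 = -20*13 = -260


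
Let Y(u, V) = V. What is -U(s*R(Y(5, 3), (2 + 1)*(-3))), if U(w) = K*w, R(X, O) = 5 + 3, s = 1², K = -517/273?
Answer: 4136/273 ≈ 15.150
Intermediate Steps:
K = -517/273 (K = -517*1/273 = -517/273 ≈ -1.8938)
s = 1
R(X, O) = 8
U(w) = -517*w/273
-U(s*R(Y(5, 3), (2 + 1)*(-3))) = -(-517)*1*8/273 = -(-517)*8/273 = -1*(-4136/273) = 4136/273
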